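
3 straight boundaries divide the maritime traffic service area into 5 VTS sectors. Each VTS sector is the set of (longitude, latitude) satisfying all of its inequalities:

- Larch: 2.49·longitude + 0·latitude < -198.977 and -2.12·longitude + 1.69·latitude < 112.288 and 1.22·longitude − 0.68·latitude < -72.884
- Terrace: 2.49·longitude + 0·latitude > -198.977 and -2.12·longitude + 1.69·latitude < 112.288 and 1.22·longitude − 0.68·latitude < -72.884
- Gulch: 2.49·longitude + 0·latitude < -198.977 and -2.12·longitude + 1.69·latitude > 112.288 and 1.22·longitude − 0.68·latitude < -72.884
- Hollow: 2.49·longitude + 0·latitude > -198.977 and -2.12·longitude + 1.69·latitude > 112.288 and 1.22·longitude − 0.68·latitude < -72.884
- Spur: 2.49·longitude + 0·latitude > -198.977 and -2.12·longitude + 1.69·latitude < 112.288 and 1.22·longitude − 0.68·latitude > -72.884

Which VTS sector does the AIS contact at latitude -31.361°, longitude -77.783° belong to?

2.49·-77.783 + 0·-31.361 = -193.680, which is > -198.977
-2.12·-77.783 + 1.69·-31.361 = 111.900, which is < 112.288
1.22·-77.783 − 0.68·-31.361 = -73.570, which is < -72.884
This sign pattern matches Terrace.

Terrace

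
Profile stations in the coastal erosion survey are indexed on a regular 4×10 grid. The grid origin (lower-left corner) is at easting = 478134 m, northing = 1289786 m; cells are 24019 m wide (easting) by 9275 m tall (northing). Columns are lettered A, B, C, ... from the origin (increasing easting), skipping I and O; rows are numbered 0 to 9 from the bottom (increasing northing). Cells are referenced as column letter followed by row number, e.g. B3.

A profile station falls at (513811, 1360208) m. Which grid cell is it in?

Column index: ⌊(513811 − 478134) / 24019⌋ = ⌊1.485⌋ = 1 → column B
Row offset from origin: ⌊(1360208 − 1289786) / 9275⌋ = ⌊7.593⌋ = 7 → row 7

B7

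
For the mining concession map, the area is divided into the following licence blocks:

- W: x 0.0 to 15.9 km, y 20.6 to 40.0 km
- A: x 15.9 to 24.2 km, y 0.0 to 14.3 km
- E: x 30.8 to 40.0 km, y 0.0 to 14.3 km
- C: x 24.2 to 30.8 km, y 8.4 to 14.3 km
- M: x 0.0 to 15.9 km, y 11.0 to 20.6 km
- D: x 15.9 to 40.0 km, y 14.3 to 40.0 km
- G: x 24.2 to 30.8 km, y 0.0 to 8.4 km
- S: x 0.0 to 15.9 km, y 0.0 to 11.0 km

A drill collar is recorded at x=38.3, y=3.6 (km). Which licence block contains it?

E

The point has x = 38.3 and y = 3.6.
Only E satisfies 30.8 ≤ x ≤ 40.0 and 0.0 ≤ y ≤ 14.3.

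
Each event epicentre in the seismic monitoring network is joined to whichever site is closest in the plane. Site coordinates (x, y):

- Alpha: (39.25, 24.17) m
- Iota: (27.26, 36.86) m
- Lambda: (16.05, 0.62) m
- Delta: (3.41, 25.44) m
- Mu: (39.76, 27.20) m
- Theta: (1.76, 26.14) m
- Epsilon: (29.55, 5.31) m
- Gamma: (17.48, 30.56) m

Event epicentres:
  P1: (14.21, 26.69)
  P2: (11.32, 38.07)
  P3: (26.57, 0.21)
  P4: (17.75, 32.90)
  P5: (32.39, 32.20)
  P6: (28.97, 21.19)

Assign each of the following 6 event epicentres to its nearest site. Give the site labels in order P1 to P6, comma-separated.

P1 → Gamma (d²=25.67)
P2 → Gamma (d²=94.35)
P3 → Epsilon (d²=34.89)
P4 → Gamma (d²=5.55)
P5 → Iota (d²=48.03)
P6 → Alpha (d²=114.56)

Gamma, Gamma, Epsilon, Gamma, Iota, Alpha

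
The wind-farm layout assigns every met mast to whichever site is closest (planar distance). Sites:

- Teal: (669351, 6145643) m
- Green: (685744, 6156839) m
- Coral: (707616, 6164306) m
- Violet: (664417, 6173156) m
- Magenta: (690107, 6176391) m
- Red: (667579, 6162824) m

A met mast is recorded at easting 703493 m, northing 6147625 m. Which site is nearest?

Coral

Squared distances to each site:
Teal: 1169604488.000; Green: 399924797.000; Coral: 295254890.000; Violet: 2178765737.000; Magenta: 1006667752.000; Red: 1520824997.000.
Minimum at Coral.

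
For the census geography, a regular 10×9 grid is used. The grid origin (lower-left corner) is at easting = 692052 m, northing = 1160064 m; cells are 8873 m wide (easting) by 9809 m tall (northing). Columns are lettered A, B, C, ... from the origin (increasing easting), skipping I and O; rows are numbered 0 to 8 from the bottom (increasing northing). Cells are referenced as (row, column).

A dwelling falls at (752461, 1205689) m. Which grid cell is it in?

Column index: ⌊(752461 − 692052) / 8873⌋ = ⌊6.808⌋ = 6 → column G
Row offset from origin: ⌊(1205689 − 1160064) / 9809⌋ = ⌊4.651⌋ = 4 → row 4

(4, G)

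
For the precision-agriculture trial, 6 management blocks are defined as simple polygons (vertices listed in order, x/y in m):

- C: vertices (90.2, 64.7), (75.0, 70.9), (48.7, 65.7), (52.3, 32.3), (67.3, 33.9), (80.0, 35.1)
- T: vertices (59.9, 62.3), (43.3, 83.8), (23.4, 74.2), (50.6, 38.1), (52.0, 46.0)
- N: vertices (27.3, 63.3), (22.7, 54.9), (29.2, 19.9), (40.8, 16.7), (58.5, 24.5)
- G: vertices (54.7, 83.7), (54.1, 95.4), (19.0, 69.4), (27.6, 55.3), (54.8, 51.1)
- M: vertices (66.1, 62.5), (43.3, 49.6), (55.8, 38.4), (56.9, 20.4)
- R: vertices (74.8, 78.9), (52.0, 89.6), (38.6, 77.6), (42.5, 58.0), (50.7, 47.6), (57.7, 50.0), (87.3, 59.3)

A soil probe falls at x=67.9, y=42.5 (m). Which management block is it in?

Cast a ray rightward from (67.9, 42.5). For each polygon, the edges (by vertex number in listed order) whose endpoints lie on opposite sides of y = 42.5, where each meets that height, and whether that is right or left of the point:
C: 3–4 at x≈51.20 (left), 6–1 at x≈82.55 (right) → 1 crossing.
T: 3–4 at x≈47.28 (left), 4–5 at x≈51.38 (left) → 0 crossings.
N: 2–3 at x≈25.00 (left), 5–1 at x≈44.03 (left) → 0 crossings.
G: no edge straddles that height → 0 crossings.
M: 2–3 at x≈51.22 (left), 4–1 at x≈61.73 (left) → 0 crossings.
R: no edge straddles that height → 0 crossings.
Only C has an odd count, so the point is inside C.

C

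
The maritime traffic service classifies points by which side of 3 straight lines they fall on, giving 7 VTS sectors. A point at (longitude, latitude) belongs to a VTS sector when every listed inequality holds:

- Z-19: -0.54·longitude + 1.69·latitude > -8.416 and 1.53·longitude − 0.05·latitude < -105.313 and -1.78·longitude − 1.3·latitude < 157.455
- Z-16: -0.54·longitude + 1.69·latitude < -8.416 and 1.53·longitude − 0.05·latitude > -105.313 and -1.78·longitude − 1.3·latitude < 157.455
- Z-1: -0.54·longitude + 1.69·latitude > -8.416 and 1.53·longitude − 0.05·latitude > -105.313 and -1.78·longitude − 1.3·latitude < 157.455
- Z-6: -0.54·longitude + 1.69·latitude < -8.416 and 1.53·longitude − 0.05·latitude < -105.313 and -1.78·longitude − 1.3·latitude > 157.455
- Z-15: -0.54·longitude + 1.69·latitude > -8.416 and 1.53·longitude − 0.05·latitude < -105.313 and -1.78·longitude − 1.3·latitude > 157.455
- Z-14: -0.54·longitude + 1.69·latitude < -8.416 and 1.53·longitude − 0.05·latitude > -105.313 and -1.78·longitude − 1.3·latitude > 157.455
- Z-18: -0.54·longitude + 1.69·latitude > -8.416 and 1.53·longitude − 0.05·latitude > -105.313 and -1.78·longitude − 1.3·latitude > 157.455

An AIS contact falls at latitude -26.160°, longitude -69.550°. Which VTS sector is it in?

-0.54·-69.550 + 1.69·-26.160 = -6.653, which is > -8.416
1.53·-69.550 − 0.05·-26.160 = -105.103, which is > -105.313
-1.78·-69.550 − 1.3·-26.160 = 157.807, which is > 157.455
This sign pattern matches Z-18.

Z-18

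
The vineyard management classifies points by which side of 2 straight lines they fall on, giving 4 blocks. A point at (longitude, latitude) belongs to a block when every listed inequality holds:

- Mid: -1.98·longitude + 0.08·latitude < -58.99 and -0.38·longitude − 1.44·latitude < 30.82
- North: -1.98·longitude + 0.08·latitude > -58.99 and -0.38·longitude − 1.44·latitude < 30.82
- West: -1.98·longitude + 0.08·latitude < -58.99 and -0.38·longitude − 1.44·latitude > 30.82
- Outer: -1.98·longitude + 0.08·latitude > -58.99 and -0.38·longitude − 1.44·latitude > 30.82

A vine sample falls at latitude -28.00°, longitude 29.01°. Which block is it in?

Mid

-1.98·29.01 + 0.08·-28.00 = -59.680, which is < -58.99
-0.38·29.01 − 1.44·-28.00 = 29.296, which is < 30.82
This sign pattern matches Mid.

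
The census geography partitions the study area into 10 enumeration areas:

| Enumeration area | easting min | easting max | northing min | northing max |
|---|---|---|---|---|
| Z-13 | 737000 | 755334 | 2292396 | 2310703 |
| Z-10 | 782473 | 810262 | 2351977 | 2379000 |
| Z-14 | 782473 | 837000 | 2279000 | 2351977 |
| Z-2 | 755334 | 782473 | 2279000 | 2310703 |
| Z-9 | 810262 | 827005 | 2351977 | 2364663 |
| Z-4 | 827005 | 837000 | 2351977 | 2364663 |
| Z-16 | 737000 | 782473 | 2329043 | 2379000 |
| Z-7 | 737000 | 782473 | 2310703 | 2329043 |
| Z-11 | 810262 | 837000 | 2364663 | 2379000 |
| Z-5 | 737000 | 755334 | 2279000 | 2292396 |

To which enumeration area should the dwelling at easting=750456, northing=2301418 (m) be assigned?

Z-13

The point has easting = 750456 and northing = 2301418.
Only Z-13 satisfies 737000 ≤ easting ≤ 755334 and 2292396 ≤ northing ≤ 2310703.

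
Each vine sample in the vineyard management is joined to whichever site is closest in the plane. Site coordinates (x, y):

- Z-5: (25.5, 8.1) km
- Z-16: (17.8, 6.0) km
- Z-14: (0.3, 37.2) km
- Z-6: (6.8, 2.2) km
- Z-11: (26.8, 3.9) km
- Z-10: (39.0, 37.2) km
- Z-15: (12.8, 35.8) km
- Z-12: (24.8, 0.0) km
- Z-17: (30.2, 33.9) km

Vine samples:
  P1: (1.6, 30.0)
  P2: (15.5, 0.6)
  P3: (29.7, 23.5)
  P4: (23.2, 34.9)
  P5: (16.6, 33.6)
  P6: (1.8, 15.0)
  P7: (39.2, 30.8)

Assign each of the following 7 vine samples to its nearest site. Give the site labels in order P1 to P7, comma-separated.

P1 → Z-14 (d²=53.53)
P2 → Z-16 (d²=34.45)
P3 → Z-17 (d²=108.41)
P4 → Z-17 (d²=50.00)
P5 → Z-15 (d²=19.28)
P6 → Z-6 (d²=188.84)
P7 → Z-10 (d²=41.00)

Z-14, Z-16, Z-17, Z-17, Z-15, Z-6, Z-10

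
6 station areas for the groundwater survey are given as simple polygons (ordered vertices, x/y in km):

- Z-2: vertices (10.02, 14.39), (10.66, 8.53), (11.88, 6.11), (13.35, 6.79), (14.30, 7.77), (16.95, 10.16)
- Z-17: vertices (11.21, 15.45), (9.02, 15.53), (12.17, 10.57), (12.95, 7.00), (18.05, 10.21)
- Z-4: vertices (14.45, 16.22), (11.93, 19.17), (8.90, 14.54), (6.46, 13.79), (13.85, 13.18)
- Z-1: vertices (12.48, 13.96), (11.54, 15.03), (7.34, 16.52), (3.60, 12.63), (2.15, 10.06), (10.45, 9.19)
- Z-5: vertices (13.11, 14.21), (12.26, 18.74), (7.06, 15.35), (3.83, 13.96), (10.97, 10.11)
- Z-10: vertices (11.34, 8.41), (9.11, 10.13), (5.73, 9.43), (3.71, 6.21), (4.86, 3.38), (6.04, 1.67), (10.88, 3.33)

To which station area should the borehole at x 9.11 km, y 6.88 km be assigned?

Z-10

Cast a ray rightward from (9.11, 6.88). For each polygon, the edges (by vertex number in listed order) whose endpoints lie on opposite sides of y = 6.88, where each meets that height, and whether that is right or left of the point:
Z-2: 2–3 at x≈11.492 (right), 4–5 at x≈13.437 (right) → 2 crossings.
Z-17: no edge straddles that height → 0 crossings.
Z-4: no edge straddles that height → 0 crossings.
Z-1: no edge straddles that height → 0 crossings.
Z-5: no edge straddles that height → 0 crossings.
Z-10: 3–4 at x≈4.130 (left), 7–1 at x≈11.201 (right) → 1 crossing.
Only Z-10 has an odd count, so the point is inside Z-10.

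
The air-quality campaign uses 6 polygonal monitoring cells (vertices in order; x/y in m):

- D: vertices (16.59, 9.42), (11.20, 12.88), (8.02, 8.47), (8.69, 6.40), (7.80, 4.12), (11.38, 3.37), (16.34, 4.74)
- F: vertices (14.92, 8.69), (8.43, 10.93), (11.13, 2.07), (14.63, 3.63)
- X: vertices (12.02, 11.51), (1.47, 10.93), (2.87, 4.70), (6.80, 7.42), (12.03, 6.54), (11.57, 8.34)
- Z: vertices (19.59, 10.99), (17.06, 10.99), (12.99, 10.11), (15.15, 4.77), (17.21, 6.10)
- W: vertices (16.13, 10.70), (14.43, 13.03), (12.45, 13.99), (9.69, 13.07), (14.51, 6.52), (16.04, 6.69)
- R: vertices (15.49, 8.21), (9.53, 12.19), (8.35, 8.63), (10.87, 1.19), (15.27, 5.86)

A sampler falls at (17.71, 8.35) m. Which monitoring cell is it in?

Z

Cast a ray rightward from (17.71, 8.35). For each polygon, the edges (by vertex number in listed order) whose endpoints lie on opposite sides of y = 8.35, where each meets that height, and whether that is right or left of the point:
D: 3–4 at x≈8.059 (left), 7–1 at x≈16.533 (left) → 0 crossings.
F: 2–3 at x≈9.216 (left), 4–1 at x≈14.901 (left) → 0 crossings.
X: 2–3 at x≈2.050 (left), 6–1 at x≈11.571 (left) → 0 crossings.
Z: 3–4 at x≈13.702 (left), 5–1 at x≈18.305 (right) → 1 crossing.
W: 4–5 at x≈13.163 (left), 6–1 at x≈16.077 (left) → 0 crossings.
R: 1–2 at x≈15.280 (left), 3–4 at x≈8.445 (left) → 0 crossings.
Only Z has an odd count, so the point is inside Z.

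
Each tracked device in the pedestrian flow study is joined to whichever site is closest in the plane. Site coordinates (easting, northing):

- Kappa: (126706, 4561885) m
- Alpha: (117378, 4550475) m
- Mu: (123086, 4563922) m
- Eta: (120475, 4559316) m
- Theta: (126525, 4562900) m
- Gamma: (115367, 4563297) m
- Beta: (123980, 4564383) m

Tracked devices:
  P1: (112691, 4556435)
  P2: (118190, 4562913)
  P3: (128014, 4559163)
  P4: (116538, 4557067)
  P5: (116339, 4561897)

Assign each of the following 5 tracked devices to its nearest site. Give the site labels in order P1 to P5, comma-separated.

P1 → Gamma (d²=54248020.00)
P2 → Gamma (d²=8116785.00)
P3 → Kappa (d²=9120148.00)
P4 → Eta (d²=20557970.00)
P5 → Gamma (d²=2904784.00)

Gamma, Gamma, Kappa, Eta, Gamma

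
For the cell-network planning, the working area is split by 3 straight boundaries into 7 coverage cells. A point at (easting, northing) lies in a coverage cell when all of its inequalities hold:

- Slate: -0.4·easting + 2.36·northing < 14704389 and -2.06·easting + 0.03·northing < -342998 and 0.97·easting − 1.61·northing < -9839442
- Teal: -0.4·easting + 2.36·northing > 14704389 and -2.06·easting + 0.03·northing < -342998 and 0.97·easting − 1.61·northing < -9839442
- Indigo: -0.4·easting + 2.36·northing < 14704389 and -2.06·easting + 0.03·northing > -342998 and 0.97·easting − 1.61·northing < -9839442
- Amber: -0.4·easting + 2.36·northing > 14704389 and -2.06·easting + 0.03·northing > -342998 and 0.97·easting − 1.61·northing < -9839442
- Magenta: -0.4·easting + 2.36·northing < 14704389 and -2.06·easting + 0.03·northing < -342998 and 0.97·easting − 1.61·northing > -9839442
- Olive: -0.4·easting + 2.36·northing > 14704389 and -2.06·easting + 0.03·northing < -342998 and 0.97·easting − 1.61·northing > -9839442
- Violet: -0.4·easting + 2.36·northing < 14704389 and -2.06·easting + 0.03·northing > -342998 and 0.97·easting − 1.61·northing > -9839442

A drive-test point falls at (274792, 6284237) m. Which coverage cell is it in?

-0.4·274792 + 2.36·6284237 = 14720882.520, which is > 14704389
-2.06·274792 + 0.03·6284237 = -377544.410, which is < -342998
0.97·274792 − 1.61·6284237 = -9851073.330, which is < -9839442
This sign pattern matches Teal.

Teal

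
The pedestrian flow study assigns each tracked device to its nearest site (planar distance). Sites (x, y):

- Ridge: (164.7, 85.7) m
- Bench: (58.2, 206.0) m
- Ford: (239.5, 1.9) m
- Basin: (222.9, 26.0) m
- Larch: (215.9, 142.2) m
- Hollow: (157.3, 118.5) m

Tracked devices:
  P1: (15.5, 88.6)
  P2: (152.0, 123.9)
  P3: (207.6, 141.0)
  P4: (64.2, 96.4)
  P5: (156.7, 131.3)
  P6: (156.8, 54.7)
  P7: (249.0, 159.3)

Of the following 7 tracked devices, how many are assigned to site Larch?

P1 → Bench
P2 → Hollow
P3 → Larch
P4 → Hollow
P5 → Hollow
P6 → Ridge
P7 → Larch
2 of the 7 go to Larch.

2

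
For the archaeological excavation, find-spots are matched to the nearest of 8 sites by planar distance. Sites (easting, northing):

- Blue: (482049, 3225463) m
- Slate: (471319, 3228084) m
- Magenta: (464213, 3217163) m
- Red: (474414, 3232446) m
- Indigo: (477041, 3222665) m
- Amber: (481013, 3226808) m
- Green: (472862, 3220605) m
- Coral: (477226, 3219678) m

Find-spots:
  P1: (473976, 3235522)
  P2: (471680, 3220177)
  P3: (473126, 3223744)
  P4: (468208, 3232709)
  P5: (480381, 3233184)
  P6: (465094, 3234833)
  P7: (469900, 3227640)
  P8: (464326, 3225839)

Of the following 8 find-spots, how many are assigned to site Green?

P1 → Red
P2 → Green
P3 → Green
P4 → Slate
P5 → Red
P6 → Slate
P7 → Slate
P8 → Slate
2 of the 8 go to Green.

2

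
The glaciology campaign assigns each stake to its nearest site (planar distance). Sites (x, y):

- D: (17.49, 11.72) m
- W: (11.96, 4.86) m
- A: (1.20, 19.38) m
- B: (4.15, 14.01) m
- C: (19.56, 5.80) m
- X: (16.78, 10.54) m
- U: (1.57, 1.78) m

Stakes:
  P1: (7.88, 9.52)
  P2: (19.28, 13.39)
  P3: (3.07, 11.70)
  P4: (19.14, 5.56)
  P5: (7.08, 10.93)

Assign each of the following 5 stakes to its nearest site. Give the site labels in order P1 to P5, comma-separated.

P1 → B (d²=34.07)
P2 → D (d²=5.99)
P3 → B (d²=6.50)
P4 → C (d²=0.23)
P5 → B (d²=18.07)

B, D, B, C, B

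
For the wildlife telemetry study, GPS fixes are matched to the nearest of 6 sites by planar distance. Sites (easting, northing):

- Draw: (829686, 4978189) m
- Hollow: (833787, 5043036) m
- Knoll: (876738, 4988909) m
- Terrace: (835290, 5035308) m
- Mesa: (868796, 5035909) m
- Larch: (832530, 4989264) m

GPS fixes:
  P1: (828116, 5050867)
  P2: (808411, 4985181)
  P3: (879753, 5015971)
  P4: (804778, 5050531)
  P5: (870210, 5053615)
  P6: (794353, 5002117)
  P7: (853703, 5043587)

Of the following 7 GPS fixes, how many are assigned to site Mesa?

P1 → Hollow
P2 → Draw
P3 → Mesa
P4 → Hollow
P5 → Mesa
P6 → Larch
P7 → Mesa
3 of the 7 go to Mesa.

3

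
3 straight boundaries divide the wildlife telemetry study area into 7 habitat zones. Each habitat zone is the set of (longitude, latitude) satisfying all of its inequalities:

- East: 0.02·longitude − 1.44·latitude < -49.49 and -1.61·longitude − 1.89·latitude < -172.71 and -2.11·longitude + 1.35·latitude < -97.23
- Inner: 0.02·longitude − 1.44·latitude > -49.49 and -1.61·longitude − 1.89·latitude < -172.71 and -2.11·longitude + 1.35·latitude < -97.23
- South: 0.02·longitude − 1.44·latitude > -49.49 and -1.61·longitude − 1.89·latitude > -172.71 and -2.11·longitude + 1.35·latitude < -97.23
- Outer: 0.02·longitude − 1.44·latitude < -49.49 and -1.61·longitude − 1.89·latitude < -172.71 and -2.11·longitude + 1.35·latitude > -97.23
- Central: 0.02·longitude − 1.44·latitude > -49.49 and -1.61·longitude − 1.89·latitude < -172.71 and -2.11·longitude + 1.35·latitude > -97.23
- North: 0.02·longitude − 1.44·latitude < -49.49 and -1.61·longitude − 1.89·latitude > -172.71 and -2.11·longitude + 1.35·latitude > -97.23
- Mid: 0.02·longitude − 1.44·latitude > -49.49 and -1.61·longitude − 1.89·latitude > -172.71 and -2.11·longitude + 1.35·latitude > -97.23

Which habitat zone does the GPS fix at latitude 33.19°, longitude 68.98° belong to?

Inner

0.02·68.98 − 1.44·33.19 = -46.414, which is > -49.49
-1.61·68.98 − 1.89·33.19 = -173.787, which is < -172.71
-2.11·68.98 + 1.35·33.19 = -100.741, which is < -97.23
This sign pattern matches Inner.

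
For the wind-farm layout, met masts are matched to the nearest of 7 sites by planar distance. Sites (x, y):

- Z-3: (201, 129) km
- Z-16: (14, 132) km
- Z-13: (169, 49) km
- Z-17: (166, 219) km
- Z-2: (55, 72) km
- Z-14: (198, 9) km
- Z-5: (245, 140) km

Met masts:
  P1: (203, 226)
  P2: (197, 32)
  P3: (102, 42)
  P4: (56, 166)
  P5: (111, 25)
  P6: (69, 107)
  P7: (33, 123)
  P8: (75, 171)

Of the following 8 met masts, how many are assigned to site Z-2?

2

P1 → Z-17
P2 → Z-14
P3 → Z-2
P4 → Z-16
P5 → Z-13
P6 → Z-2
P7 → Z-16
P8 → Z-16
2 of the 8 go to Z-2.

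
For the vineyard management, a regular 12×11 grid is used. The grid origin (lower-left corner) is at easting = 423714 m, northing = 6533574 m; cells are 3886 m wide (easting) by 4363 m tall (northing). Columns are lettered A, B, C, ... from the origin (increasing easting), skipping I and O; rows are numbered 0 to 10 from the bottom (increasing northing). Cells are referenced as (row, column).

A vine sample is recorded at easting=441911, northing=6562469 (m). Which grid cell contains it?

(6, E)

Column index: ⌊(441911 − 423714) / 3886⌋ = ⌊4.683⌋ = 4 → column E
Row offset from origin: ⌊(6562469 − 6533574) / 4363⌋ = ⌊6.623⌋ = 6 → row 6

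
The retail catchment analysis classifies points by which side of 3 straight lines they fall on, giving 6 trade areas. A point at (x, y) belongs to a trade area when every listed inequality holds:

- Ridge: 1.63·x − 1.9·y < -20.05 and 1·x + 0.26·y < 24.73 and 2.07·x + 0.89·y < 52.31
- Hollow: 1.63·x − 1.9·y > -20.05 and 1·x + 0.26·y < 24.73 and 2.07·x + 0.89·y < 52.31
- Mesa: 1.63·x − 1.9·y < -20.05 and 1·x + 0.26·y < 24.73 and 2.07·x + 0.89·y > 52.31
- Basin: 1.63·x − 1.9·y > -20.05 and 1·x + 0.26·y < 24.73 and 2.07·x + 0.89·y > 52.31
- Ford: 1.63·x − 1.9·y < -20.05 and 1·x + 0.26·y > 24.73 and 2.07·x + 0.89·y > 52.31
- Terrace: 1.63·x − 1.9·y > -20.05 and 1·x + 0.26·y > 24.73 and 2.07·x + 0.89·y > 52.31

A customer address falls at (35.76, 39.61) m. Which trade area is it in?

1.63·35.76 − 1.9·39.61 = -16.970, which is > -20.05
1·35.76 + 0.26·39.61 = 46.059, which is > 24.73
2.07·35.76 + 0.89·39.61 = 109.276, which is > 52.31
This sign pattern matches Terrace.

Terrace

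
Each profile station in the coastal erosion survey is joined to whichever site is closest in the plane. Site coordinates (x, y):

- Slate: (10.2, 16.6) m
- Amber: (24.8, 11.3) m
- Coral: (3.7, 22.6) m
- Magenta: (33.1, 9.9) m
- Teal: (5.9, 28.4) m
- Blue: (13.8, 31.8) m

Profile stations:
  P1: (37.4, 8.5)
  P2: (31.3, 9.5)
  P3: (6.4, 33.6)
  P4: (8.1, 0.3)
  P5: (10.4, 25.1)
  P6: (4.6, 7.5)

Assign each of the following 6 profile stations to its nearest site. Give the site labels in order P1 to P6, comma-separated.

P1 → Magenta (d²=20.45)
P2 → Magenta (d²=3.40)
P3 → Teal (d²=27.29)
P4 → Slate (d²=270.10)
P5 → Teal (d²=31.14)
P6 → Slate (d²=114.17)

Magenta, Magenta, Teal, Slate, Teal, Slate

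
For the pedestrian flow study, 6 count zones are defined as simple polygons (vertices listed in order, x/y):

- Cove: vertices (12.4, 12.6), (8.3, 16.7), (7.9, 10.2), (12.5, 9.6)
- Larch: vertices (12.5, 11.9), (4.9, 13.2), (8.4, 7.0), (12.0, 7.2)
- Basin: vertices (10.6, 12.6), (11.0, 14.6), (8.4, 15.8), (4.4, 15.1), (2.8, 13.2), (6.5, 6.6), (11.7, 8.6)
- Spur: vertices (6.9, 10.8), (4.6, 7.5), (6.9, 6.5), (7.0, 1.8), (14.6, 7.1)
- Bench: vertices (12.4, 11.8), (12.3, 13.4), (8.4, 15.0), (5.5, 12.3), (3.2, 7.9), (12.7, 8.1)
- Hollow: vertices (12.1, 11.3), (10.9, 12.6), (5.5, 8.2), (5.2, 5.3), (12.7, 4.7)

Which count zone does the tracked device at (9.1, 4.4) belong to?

Cast a ray rightward from (9.1, 4.4). For each polygon, the edges (by vertex number in listed order) whose endpoints lie on opposite sides of y = 4.4, where each meets that height, and whether that is right or left of the point:
Cove: no edge straddles that height → 0 crossings.
Larch: no edge straddles that height → 0 crossings.
Basin: no edge straddles that height → 0 crossings.
Spur: 3–4 at x≈6.94 (left), 4–5 at x≈10.73 (right) → 1 crossing.
Bench: no edge straddles that height → 0 crossings.
Hollow: no edge straddles that height → 0 crossings.
Only Spur has an odd count, so the point is inside Spur.

Spur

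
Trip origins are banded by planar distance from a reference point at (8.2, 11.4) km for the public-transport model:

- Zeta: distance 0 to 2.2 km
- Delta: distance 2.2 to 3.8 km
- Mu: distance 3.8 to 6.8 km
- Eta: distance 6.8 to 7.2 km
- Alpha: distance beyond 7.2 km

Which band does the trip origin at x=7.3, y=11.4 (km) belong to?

Zeta

Distance = √((7.3−8.2)² + (11.4−11.4)²) = √(0.810 + 0.000) = 0.900 km.
0 ≤ 0.900 < 2.2 → Zeta.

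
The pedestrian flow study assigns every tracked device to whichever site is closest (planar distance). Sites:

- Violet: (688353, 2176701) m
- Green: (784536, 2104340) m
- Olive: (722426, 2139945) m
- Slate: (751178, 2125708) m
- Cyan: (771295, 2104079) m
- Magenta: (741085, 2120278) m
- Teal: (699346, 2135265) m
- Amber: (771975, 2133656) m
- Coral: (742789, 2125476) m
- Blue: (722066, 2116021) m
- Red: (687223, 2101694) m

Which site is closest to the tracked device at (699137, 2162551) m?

Squared distances to each site:
Violet: 316517156.000; Green: 10681509722.000; Olive: 1053408757.000; Slate: 4065672330.000; Cyan: 8625751748.000; Magenta: 3546641233.000; Teal: 744569477.000; Amber: 6140295269.000; Coral: 3280052729.000; Blue: 2690779941.000; Red: 3845517845.000.
Minimum at Violet.

Violet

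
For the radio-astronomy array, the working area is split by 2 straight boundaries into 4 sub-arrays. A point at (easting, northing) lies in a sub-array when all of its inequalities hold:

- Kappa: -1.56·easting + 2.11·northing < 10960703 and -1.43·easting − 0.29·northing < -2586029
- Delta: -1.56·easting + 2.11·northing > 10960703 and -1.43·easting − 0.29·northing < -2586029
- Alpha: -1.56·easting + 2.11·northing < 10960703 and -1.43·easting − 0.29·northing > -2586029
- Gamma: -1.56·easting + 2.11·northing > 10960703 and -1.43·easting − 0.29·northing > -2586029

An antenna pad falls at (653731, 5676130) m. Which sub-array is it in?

-1.56·653731 + 2.11·5676130 = 10956813.940, which is < 10960703
-1.43·653731 − 0.29·5676130 = -2580913.030, which is > -2586029
This sign pattern matches Alpha.

Alpha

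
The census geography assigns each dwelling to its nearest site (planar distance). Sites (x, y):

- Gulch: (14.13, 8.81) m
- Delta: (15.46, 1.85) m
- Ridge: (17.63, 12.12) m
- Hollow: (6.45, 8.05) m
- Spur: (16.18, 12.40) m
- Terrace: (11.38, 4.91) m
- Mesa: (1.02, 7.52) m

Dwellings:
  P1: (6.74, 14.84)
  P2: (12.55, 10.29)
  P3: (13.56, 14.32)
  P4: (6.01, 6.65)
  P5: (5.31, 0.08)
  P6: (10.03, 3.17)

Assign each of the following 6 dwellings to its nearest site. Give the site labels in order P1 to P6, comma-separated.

Hollow, Gulch, Spur, Hollow, Terrace, Terrace

P1 → Hollow (d²=46.19)
P2 → Gulch (d²=4.69)
P3 → Spur (d²=10.55)
P4 → Hollow (d²=2.15)
P5 → Terrace (d²=60.17)
P6 → Terrace (d²=4.85)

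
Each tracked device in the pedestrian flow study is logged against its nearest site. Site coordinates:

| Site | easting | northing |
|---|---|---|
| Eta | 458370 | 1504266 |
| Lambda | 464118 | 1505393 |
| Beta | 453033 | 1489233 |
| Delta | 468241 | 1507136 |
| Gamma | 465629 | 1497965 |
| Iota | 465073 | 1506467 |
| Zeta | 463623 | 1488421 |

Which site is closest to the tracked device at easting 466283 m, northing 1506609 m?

Iota

Squared distances to each site:
Eta: 68105218.000; Lambda: 6165881.000; Beta: 477487876.000; Delta: 4111493.000; Gamma: 75146452.000; Iota: 1484264.000; Zeta: 337878944.000.
Minimum at Iota.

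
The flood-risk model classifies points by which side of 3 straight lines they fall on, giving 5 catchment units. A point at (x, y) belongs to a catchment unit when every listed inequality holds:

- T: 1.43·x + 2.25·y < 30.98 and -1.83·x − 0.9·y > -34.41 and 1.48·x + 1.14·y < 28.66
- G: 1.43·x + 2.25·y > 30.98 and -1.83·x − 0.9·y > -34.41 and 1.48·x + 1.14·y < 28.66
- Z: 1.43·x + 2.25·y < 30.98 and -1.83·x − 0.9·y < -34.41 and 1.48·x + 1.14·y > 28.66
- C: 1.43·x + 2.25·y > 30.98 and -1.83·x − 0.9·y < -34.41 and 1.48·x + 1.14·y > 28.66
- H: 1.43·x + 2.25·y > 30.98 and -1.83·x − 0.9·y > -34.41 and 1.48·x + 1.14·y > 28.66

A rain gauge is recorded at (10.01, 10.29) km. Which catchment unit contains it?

1.43·10.01 + 2.25·10.29 = 37.467, which is > 30.98
-1.83·10.01 − 0.9·10.29 = -27.579, which is > -34.41
1.48·10.01 + 1.14·10.29 = 26.545, which is < 28.66
This sign pattern matches G.

G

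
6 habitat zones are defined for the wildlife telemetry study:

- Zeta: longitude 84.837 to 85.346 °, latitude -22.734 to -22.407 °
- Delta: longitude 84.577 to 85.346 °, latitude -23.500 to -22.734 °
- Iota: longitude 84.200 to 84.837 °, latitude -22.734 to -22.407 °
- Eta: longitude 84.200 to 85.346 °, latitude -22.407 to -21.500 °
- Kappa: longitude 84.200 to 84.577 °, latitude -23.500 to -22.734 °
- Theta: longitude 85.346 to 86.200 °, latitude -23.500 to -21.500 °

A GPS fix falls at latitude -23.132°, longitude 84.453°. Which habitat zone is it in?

The point has longitude = 84.453 and latitude = -23.132.
Only Kappa satisfies 84.200 ≤ longitude ≤ 84.577 and -23.500 ≤ latitude ≤ -22.734.

Kappa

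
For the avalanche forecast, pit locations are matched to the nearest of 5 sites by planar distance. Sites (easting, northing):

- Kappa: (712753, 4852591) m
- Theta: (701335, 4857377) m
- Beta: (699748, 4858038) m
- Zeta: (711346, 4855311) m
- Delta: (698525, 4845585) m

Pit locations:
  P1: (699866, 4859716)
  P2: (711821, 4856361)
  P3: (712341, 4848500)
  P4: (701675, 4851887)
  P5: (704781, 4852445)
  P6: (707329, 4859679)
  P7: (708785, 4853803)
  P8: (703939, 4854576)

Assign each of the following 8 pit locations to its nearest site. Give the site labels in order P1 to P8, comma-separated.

Beta, Zeta, Kappa, Theta, Theta, Zeta, Zeta, Theta

P1 → Beta (d²=2829608.00)
P2 → Zeta (d²=1328125.00)
P3 → Kappa (d²=16906025.00)
P4 → Theta (d²=30255700.00)
P5 → Theta (d²=36199540.00)
P6 → Zeta (d²=35215713.00)
P7 → Zeta (d²=8832785.00)
P8 → Theta (d²=14626417.00)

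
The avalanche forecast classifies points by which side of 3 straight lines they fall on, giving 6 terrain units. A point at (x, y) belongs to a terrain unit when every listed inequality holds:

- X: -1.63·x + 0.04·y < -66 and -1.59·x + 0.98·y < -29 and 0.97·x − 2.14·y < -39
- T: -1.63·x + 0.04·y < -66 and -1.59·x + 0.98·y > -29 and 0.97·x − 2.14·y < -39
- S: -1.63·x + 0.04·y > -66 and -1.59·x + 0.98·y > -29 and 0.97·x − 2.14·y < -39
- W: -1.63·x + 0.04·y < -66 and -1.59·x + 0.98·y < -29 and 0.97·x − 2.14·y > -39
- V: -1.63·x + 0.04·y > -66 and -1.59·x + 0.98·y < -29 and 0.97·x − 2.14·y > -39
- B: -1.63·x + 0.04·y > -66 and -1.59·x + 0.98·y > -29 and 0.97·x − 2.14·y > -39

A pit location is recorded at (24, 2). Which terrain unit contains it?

V

-1.63·24 + 0.04·2 = -39.040, which is > -66
-1.59·24 + 0.98·2 = -36.200, which is < -29
0.97·24 − 2.14·2 = 19.000, which is > -39
This sign pattern matches V.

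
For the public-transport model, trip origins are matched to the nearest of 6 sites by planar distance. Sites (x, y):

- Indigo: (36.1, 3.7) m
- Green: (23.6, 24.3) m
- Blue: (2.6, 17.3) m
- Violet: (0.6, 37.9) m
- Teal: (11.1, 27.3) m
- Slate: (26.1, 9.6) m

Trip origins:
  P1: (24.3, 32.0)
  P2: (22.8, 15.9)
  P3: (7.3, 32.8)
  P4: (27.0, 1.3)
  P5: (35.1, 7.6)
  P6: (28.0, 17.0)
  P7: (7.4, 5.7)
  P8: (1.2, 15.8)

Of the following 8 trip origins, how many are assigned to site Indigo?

P1 → Green
P2 → Slate
P3 → Teal
P4 → Slate
P5 → Indigo
P6 → Slate
P7 → Blue
P8 → Blue
1 of the 8 goes to Indigo.

1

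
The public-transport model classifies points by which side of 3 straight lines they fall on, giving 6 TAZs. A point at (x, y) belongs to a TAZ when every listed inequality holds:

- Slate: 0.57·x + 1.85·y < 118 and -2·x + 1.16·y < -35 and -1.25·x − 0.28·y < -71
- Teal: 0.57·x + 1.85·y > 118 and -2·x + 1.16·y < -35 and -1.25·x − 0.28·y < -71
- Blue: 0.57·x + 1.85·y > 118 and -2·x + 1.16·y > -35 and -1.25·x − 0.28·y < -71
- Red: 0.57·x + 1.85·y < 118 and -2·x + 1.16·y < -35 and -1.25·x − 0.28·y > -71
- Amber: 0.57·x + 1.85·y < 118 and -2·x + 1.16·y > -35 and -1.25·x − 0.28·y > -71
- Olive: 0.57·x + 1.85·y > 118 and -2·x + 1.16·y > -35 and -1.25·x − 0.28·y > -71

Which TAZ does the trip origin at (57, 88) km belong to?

Blue

0.57·57 + 1.85·88 = 195.290, which is > 118
-2·57 + 1.16·88 = -11.920, which is > -35
-1.25·57 − 0.28·88 = -95.890, which is < -71
This sign pattern matches Blue.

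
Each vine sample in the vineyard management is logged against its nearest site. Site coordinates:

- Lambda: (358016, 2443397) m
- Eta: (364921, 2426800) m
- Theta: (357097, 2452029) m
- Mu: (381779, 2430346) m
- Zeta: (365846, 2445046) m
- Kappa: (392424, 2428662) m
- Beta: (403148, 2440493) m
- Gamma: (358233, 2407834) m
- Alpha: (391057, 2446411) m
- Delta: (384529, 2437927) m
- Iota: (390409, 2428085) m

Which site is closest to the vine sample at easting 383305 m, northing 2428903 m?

Mu

Squared distances to each site:
Lambda: 849609557.000; Eta: 342394065.000; Theta: 1221671140.000; Mu: 4410925.000; Zeta: 565413130.000; Kappa: 83214242.000; Beta: 528072749.000; Gamma: 1072507945.000; Alpha: 366623568.000; Delta: 82930752.000; Iota: 51135940.000.
Minimum at Mu.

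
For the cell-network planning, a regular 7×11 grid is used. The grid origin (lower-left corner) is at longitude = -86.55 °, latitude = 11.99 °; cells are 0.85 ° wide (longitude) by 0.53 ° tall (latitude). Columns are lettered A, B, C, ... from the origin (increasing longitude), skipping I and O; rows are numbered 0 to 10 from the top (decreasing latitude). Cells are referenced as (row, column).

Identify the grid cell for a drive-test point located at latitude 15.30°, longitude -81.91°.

Column index: ⌊(-81.91 − -86.55) / 0.85⌋ = ⌊5.459⌋ = 5 → column F
Row offset from origin: ⌊(15.30 − 11.99) / 0.53⌋ = ⌊6.245⌋ = 6 → row 4 (counted from top)

(4, F)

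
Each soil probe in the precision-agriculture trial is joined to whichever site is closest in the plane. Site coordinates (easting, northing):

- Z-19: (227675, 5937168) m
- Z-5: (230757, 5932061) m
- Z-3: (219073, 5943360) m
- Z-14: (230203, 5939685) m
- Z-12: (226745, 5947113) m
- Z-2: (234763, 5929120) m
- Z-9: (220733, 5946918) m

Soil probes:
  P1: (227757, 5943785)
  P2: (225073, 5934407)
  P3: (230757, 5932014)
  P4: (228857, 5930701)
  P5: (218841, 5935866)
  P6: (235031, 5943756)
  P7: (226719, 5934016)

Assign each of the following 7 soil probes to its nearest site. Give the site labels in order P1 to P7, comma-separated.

P1 → Z-12 (d²=12099728.00)
P2 → Z-19 (d²=14393525.00)
P3 → Z-5 (d²=2209.00)
P4 → Z-5 (d²=5459600.00)
P5 → Z-3 (d²=56213860.00)
P6 → Z-14 (d²=39882625.00)
P7 → Z-19 (d²=10849040.00)

Z-12, Z-19, Z-5, Z-5, Z-3, Z-14, Z-19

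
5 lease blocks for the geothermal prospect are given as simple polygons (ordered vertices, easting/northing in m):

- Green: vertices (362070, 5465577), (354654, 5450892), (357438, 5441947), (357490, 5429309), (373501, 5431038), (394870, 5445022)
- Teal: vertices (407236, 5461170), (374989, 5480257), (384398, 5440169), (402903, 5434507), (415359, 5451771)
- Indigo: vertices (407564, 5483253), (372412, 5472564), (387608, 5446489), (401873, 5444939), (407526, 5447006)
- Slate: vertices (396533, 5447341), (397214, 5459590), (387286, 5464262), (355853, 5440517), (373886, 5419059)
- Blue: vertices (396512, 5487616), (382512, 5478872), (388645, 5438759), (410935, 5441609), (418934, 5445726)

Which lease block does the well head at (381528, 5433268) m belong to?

Cast a ray rightward from (381528, 5433268). For each polygon, the edges (by vertex number in listed order) whose endpoints lie on opposite sides of northing = 5433268, where each meets that height, and whether that is right or left of the point:
Green: 3–4 at easting≈357473.7 (left), 5–6 at easting≈376908.7 (left) → 0 crossings.
Teal: no edge straddles that height → 0 crossings.
Indigo: no edge straddles that height → 0 crossings.
Slate: 4–5 at easting≈361945.0 (left), 5–1 at easting≈385264.0 (right) → 1 crossing.
Blue: no edge straddles that height → 0 crossings.
Only Slate has an odd count, so the point is inside Slate.

Slate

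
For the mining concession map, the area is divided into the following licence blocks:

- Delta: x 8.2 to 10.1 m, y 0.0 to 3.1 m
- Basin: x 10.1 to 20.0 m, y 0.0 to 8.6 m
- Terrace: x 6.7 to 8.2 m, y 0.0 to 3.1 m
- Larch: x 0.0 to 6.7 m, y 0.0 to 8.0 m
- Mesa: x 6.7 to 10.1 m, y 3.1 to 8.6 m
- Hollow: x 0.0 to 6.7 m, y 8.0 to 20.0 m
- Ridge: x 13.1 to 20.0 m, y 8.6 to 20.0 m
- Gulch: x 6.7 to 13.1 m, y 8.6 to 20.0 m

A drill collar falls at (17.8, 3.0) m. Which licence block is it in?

The point has x = 17.8 and y = 3.0.
Only Basin satisfies 10.1 ≤ x ≤ 20.0 and 0.0 ≤ y ≤ 8.6.

Basin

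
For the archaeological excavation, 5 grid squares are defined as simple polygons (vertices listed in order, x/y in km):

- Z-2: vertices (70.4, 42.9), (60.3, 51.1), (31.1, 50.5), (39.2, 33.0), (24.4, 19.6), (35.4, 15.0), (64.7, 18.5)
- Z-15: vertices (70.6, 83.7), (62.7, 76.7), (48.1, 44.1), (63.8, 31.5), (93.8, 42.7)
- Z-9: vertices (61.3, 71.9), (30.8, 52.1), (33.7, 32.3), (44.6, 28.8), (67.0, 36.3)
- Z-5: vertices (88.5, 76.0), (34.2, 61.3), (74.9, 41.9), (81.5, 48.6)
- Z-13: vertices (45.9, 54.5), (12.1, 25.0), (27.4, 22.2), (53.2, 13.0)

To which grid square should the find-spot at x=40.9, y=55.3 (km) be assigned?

Z-9

Cast a ray rightward from (40.9, 55.3). For each polygon, the edges (by vertex number in listed order) whose endpoints lie on opposite sides of y = 55.3, where each meets that height, and whether that is right or left of the point:
Z-2: no edge straddles that height → 0 crossings.
Z-15: 2–3 at x≈53.12 (right), 5–1 at x≈86.67 (right) → 2 crossings.
Z-9: 1–2 at x≈35.73 (left), 5–1 at x≈63.96 (right) → 1 crossing.
Z-5: 2–3 at x≈46.79 (right), 4–1 at x≈83.21 (right) → 2 crossings.
Z-13: no edge straddles that height → 0 crossings.
Only Z-9 has an odd count, so the point is inside Z-9.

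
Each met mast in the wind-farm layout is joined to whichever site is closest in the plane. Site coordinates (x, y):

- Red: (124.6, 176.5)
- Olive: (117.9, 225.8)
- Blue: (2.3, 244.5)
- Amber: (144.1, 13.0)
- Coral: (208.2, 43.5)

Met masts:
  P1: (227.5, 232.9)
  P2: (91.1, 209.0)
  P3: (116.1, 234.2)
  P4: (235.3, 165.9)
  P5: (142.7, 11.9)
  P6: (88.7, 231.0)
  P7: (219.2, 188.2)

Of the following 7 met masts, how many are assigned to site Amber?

P1 → Olive
P2 → Olive
P3 → Olive
P4 → Red
P5 → Amber
P6 → Olive
P7 → Red
1 of the 7 goes to Amber.

1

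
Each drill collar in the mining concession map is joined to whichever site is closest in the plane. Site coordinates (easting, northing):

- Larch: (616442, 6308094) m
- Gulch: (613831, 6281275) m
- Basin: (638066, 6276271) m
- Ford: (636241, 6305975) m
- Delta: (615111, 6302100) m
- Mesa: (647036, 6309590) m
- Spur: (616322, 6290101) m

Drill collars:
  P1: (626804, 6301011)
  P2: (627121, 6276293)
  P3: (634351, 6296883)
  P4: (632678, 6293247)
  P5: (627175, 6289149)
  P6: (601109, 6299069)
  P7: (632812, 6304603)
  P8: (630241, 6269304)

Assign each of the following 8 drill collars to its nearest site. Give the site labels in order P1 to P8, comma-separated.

Ford, Basin, Ford, Ford, Spur, Delta, Ford, Basin

P1 → Ford (d²=113698265.00)
P2 → Basin (d²=119793509.00)
P3 → Ford (d²=86236564.00)
P4 → Ford (d²=174696953.00)
P5 → Spur (d²=118693913.00)
P6 → Delta (d²=205242965.00)
P7 → Ford (d²=13640425.00)
P8 → Basin (d²=109769714.00)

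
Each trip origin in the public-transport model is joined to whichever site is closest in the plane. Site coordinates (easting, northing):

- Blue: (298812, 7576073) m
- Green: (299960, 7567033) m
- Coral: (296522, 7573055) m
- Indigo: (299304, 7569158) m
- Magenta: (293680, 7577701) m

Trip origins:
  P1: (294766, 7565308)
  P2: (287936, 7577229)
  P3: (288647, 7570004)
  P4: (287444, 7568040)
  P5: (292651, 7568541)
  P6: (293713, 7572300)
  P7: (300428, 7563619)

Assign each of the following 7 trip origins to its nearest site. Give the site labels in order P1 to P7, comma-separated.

Green, Magenta, Coral, Coral, Coral, Coral, Green

P1 → Green (d²=29953261.00)
P2 → Magenta (d²=33216320.00)
P3 → Coral (d²=71324226.00)
P4 → Coral (d²=107560309.00)
P5 → Coral (d²=35360837.00)
P6 → Coral (d²=8460506.00)
P7 → Green (d²=11874420.00)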